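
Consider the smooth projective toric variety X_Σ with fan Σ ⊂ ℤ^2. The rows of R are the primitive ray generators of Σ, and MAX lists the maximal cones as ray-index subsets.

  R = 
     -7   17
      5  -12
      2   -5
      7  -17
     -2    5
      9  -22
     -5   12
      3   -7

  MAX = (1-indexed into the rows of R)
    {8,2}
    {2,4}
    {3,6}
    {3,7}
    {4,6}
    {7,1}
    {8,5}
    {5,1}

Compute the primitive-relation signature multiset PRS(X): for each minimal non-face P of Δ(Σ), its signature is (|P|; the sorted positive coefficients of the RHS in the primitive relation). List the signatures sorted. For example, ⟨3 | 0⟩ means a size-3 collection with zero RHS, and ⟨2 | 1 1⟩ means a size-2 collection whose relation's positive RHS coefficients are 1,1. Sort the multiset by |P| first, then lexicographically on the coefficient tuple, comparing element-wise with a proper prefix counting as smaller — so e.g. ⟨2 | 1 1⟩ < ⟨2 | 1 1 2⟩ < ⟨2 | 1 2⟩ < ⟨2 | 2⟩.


20 collections generate NE(X_Σ); each relation:

  P = {1,4}:  v_{1} + v_{4} = 0  so sig = ⟨2 | 0⟩
  P = {2,7}:  v_{2} + v_{7} = 0  so sig = ⟨2 | 0⟩
  P = {3,5}:  v_{3} + v_{5} = 0  so sig = ⟨2 | 0⟩
  P = {1,2}:  v_{1} + v_{2} = v_{5}  so sig = ⟨2 | 1⟩
  P = {1,3}:  v_{1} + v_{3} = v_{7}  so sig = ⟨2 | 1⟩
  P = {1,6}:  v_{1} + v_{6} = v_{3}  so sig = ⟨2 | 1⟩
  P = {2,3}:  v_{2} + v_{3} = v_{4}  so sig = ⟨2 | 1⟩
  P = {2,5}:  v_{2} + v_{5} = v_{8}  so sig = ⟨2 | 1⟩
  P = {3,4}:  v_{3} + v_{4} = v_{6}  so sig = ⟨2 | 1⟩
  P = {3,8}:  v_{3} + v_{8} = v_{2}  so sig = ⟨2 | 1⟩
  P = {4,5}:  v_{4} + v_{5} = v_{2}  so sig = ⟨2 | 1⟩
  P = {4,7}:  v_{4} + v_{7} = v_{3}  so sig = ⟨2 | 1⟩
  P = {5,6}:  v_{5} + v_{6} = v_{4}  so sig = ⟨2 | 1⟩
  P = {5,7}:  v_{5} + v_{7} = v_{1}  so sig = ⟨2 | 1⟩
  P = {7,8}:  v_{7} + v_{8} = v_{5}  so sig = ⟨2 | 1⟩
  P = {6,8}:  v_{6} + v_{8} = v_{2} + v_{4}  so sig = ⟨2 | 1 1⟩
  P = {1,8}:  v_{1} + v_{8} = 2·v_{5}  so sig = ⟨2 | 2⟩
  P = {2,6}:  v_{2} + v_{6} = 2·v_{4}  so sig = ⟨2 | 2⟩
  P = {4,8}:  v_{4} + v_{8} = 2·v_{2}  so sig = ⟨2 | 2⟩
  P = {6,7}:  v_{6} + v_{7} = 2·v_{3}  so sig = ⟨2 | 2⟩

Sorted signature multiset PRS(X):
[⟨2 | 0⟩, ⟨2 | 0⟩, ⟨2 | 0⟩, ⟨2 | 1⟩, ⟨2 | 1⟩, ⟨2 | 1⟩, ⟨2 | 1⟩, ⟨2 | 1⟩, ⟨2 | 1⟩, ⟨2 | 1⟩, ⟨2 | 1⟩, ⟨2 | 1⟩, ⟨2 | 1⟩, ⟨2 | 1⟩, ⟨2 | 1⟩, ⟨2 | 1 1⟩, ⟨2 | 2⟩, ⟨2 | 2⟩, ⟨2 | 2⟩, ⟨2 | 2⟩]


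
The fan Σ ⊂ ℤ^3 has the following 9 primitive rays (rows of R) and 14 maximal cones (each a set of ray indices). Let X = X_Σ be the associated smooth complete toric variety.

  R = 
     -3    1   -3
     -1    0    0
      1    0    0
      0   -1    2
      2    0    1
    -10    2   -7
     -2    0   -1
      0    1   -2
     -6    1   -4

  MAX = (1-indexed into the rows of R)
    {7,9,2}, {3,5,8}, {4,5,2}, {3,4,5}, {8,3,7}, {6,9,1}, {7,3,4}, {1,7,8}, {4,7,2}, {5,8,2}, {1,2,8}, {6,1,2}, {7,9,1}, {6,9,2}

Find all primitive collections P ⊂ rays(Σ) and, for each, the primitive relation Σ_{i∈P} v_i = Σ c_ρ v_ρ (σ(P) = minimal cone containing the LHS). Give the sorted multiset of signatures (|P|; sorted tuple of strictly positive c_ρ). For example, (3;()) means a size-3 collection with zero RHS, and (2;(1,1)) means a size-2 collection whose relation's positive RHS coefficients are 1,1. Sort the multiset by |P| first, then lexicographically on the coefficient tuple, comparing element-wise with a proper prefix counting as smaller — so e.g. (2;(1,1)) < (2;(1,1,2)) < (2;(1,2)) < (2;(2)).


18 minimal non-faces of Δ(Σ) (on 9 rays):

  {2,3}:  v_{2} + v_{3} = 0 — sig = (2;())
  {4,8}:  v_{4} + v_{8} = 0 — sig = (2;())
  {5,7}:  v_{5} + v_{7} = 0 — sig = (2;())
  {1,3}:  v_{1} + v_{3} = v_{7} + v_{8} — sig = (2;(1,1))
  {1,4}:  v_{1} + v_{4} = v_{2} + v_{7} — sig = (2;(1,1))
  {1,5}:  v_{1} + v_{5} = v_{2} + v_{8} — sig = (2;(1,1))
  {3,6}:  v_{3} + v_{6} = v_{1} + v_{9} — sig = (2;(1,1))
  {3,9}:  v_{3} + v_{9} = v_{1} + v_{7} — sig = (2;(1,1))
  {5,9}:  v_{5} + v_{9} = v_{1} + v_{2} — sig = (2;(1,1))
  {4,6}:  v_{4} + v_{6} = 2·v_{2} + v_{7} + v_{9} — sig = (2;(1,1,2))
  {6,8}:  v_{6} + v_{8} = 3·v_{1} + v_{2} — sig = (2;(1,3))
  {6,7}:  v_{6} + v_{7} = 2·v_{9} — sig = (2;(2))
  {8,9}:  v_{8} + v_{9} = 2·v_{1} — sig = (2;(2))
  {4,9}:  v_{4} + v_{9} = 2·v_{2} + 2·v_{7} — sig = (2;(2,2))
  {5,6}:  v_{5} + v_{6} = 2·v_{1} + 2·v_{2} — sig = (2;(2,2))
  {1,2,7}:  v_{1} + v_{2} + v_{7} = v_{9} — sig = (3;(1))
  {1,2,9}:  v_{1} + v_{2} + v_{9} = v_{6} — sig = (3;(1))
  {2,7,8}:  v_{2} + v_{7} + v_{8} = v_{1} — sig = (3;(1))

so the primitive-relation signature multiset is
{ (2;()) ×3,  (2;(1,1)) ×6,  (2;(1,1,2)),  (2;(1,3)),  (2;(2)) ×2,  (2;(2,2)) ×2,  (3;(1)) ×3 }


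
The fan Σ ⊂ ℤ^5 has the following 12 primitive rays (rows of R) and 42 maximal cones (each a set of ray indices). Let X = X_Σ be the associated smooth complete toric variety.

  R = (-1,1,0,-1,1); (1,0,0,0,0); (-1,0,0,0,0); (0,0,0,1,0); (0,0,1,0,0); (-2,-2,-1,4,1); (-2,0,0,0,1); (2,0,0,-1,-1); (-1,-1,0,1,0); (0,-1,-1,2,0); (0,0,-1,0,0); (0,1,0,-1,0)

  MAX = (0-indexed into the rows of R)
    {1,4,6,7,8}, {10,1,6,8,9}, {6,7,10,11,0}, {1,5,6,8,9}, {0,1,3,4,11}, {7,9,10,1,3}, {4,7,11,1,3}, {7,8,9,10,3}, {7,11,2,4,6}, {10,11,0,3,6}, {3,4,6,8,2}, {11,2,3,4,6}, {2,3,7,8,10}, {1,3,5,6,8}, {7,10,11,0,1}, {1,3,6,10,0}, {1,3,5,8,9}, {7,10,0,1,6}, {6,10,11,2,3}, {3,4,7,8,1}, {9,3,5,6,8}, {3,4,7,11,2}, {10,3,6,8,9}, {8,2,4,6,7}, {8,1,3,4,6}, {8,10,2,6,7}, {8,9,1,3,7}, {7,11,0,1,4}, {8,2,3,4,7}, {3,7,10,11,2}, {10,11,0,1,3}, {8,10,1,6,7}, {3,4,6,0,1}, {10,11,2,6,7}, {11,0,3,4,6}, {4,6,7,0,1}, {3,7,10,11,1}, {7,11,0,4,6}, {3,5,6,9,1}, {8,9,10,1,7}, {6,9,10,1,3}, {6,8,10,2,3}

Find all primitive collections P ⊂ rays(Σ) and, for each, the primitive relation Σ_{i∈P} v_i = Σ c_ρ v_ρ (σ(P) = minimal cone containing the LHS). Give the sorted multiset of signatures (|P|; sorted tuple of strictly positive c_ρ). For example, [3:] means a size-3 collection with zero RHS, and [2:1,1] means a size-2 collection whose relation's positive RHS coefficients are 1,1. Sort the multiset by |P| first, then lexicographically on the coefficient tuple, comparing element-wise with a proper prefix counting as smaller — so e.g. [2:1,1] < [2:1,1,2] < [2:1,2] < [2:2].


Minimal non-faces — 21 found among 12 rays, 42 max cones:

  {1,2}:  v_{1} + v_{2} = 0  so sig = [2:]
  {4,10}:  v_{4} + v_{10} = 0  so sig = [2:]
  {0,8}:  v_{0} + v_{8} = v_{6}  so sig = [2:1]
  {8,11}:  v_{8} + v_{11} = v_{2}  so sig = [2:1]
  {0,2}:  v_{0} + v_{2} = v_{6} + v_{11}  so sig = [2:1,1]
  {9,11}:  v_{9} + v_{11} = v_{3} + v_{10}  so sig = [2:1,1]
  {2,9}:  v_{2} + v_{9} = v_{3} + v_{8} + v_{10}  so sig = [2:1,1,1]
  {4,9}:  v_{4} + v_{9} = v_{1} + v_{3} + v_{8}  so sig = [2:1,1,1]
  {5,7}:  v_{5} + v_{7} = v_{1} + v_{8} + v_{9}  so sig = [2:1,1,1]
  {5,11}:  v_{5} + v_{11} = v_{3} + v_{6} + v_{9}  so sig = [2:1,1,1]
  {0,9}:  v_{0} + v_{9} = v_{1} + v_{3} + v_{6} + v_{10}  so sig = [2:1,1,1,1]
  {2,5}:  v_{2} + v_{5} = v_{3} + v_{6} + v_{8} + v_{9}  so sig = [2:1,1,1,1]
  {0,5}:  v_{0} + v_{5} = v_{1} + v_{3} + 2·v_{6} + v_{9}  so sig = [2:1,1,1,2]
  {5,10}:  v_{5} + v_{10} = v_{6} + 2·v_{9}  so sig = [2:1,2]
  {4,5}:  v_{4} + v_{5} = 2·v_{1} + 2·v_{3} + v_{6} + 2·v_{8}  so sig = [2:1,2,2,2]
  {3,6,7}:  v_{3} + v_{6} + v_{7} = 0  so sig = [3:]
  {1,6,11}:  v_{1} + v_{6} + v_{11} = v_{0}  so sig = [3:1]
  {0,3,7}:  v_{0} + v_{3} + v_{7} = v_{1} + v_{11}  so sig = [3:1,1]
  {6,7,9}:  v_{6} + v_{7} + v_{9} = v_{1} + v_{8} + v_{10}  so sig = [3:1,1,1]
  {1,3,8,10}:  v_{1} + v_{3} + v_{8} + v_{10} = v_{9}  so sig = [4:1]
  {1,3,6,8,9}:  v_{1} + v_{3} + v_{6} + v_{8} + v_{9} = v_{5}  so sig = [5:1]

Signatures (|P|; sorted positive RHS coefficients), sorted:
    |P|=2: 15 collections, coeffs (), (), (1), (1), (1,1), (1,1), (1,1,1), (1,1,1), (1,1,1), (1,1,1), (1,1,1,1), (1,1,1,1), (1,1,1,2), (1,2), (1,2,2,2)
    |P|=3: 4 collections, coeffs (), (1), (1,1), (1,1,1)
    |P|=4: 1 collection, coeffs (1)
    |P|=5: 1 collection, coeffs (1)


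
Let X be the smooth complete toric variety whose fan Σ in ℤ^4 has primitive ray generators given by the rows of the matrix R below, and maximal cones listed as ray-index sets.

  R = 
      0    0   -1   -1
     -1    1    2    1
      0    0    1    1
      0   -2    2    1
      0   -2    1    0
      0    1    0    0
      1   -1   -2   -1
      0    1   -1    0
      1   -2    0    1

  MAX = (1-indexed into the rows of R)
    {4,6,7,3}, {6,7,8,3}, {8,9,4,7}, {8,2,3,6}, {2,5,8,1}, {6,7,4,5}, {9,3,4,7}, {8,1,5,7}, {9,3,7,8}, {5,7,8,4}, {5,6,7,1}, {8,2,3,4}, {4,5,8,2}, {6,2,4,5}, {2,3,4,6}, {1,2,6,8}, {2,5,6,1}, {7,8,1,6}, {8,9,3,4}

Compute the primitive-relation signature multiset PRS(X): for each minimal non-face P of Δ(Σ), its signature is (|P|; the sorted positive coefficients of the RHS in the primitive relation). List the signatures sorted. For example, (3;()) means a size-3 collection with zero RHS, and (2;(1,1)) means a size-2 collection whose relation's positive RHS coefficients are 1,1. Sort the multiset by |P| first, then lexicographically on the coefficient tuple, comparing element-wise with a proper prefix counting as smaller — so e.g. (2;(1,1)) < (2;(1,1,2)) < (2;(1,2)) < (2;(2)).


|primitive collections| = 11. Relations:

  • {1,3}:  v_{1} + v_{3} = 0 ; sig = (2;())
  • {2,7}:  v_{2} + v_{7} = 0 ; sig = (2;())
  • {1,4}:  v_{1} + v_{4} = v_{5} ; sig = (2;(1))
  • {3,5}:  v_{3} + v_{5} = v_{4} ; sig = (2;(1))
  • {1,9}:  v_{1} + v_{9} = v_{4} + v_{7} + v_{8} ; sig = (2;(1,1,1))
  • {2,9}:  v_{2} + v_{9} = v_{3} + v_{4} + v_{8} ; sig = (2;(1,1,1))
  • {5,9}:  v_{5} + v_{9} = 2·v_{4} + v_{7} + v_{8} ; sig = (2;(1,1,2))
  • {6,9}:  v_{6} + v_{9} = 2·v_{3} + v_{7} ; sig = (2;(1,2))
  • {5,6,8}:  v_{5} + v_{6} + v_{8} = 0 ; sig = (3;())
  • {4,6,8}:  v_{4} + v_{6} + v_{8} = v_{3} ; sig = (3;(1))
  • {3,4,7,8}:  v_{3} + v_{4} + v_{7} + v_{8} = v_{9} ; sig = (4;(1))

Sorted signature multiset PRS(X):
    (2;())
    (2;())
    (2;(1))
    (2;(1))
    (2;(1,1,1))
    (2;(1,1,1))
    (2;(1,1,2))
    (2;(1,2))
    (3;())
    (3;(1))
    (4;(1))


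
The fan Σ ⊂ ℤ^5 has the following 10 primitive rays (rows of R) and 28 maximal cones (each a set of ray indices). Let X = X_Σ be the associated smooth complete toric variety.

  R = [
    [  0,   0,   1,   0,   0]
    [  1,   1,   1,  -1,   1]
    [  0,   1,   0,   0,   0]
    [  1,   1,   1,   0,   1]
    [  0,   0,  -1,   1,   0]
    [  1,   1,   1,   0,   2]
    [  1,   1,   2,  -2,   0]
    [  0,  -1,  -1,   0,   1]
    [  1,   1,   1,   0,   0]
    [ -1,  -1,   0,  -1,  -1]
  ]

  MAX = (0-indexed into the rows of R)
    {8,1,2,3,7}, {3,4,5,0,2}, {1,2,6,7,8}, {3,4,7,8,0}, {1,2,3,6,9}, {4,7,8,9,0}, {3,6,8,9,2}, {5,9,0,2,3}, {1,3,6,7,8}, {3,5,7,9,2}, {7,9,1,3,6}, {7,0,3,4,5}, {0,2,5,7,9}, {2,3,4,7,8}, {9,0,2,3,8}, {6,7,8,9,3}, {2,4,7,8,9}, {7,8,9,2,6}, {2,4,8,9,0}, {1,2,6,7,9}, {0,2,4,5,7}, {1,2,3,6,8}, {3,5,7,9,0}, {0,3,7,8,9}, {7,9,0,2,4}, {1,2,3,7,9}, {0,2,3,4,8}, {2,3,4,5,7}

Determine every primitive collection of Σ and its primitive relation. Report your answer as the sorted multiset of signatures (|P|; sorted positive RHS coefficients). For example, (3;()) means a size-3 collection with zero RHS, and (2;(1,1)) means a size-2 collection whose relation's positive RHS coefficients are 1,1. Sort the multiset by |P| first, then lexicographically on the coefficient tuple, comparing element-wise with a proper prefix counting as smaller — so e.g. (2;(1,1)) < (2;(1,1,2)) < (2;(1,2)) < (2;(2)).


|primitive collections| = 14. Relations:

  P = {1,4}:  v_{1} + v_{4} = v_{2} + v_{7} + v_{8} ; sig = (2;(1,1,1))
  P = {4,6}:  v_{4} + v_{6} = v_{2} + v_{7} + 2·v_{8} + v_{9} ; sig = (2;(1,1,1,2))
  P = {1,5}:  v_{1} + v_{5} = v_{2} + 3·v_{3} + v_{7} + v_{9} ; sig = (2;(1,1,1,3))
  P = {5,6}:  v_{5} + v_{6} = v_{1} + 2·v_{3} + v_{9} ; sig = (2;(1,1,2))
  P = {0,1}:  v_{0} + v_{1} = 2·v_{3} + v_{9} ; sig = (2;(1,2))
  P = {0,6}:  v_{0} + v_{6} = 2·v_{3} + v_{8} + 2·v_{9} ; sig = (2;(1,2,2))
  P = {5,8}:  v_{5} + v_{8} = 2·v_{3} ; sig = (2;(2))
  P = {3,4,9}:  v_{3} + v_{4} + v_{9} = 0 ; sig = (3;())
  P = {1,8,9}:  v_{1} + v_{8} + v_{9} = v_{6} ; sig = (3;(1))
  P = {4,5,9}:  v_{4} + v_{5} + v_{9} = v_{0} + v_{2} + v_{7} ; sig = (3;(1,1,1))
  P = {0,2,3,7}:  v_{0} + v_{2} + v_{3} + v_{7} = v_{5} ; sig = (4;(1))
  P = {0,2,7,8}:  v_{0} + v_{2} + v_{7} + v_{8} = v_{3} ; sig = (4;(1))
  P = {2,3,6,7}:  v_{2} + v_{3} + v_{6} + v_{7} = 2·v_{1} ; sig = (4;(2))
  P = {2,3,7,8,9}:  v_{2} + v_{3} + v_{7} + v_{8} + v_{9} = v_{1} ; sig = (5;(1))

Hence PRS(X_Σ) =
[(2;(1,1,1)), (2;(1,1,1,2)), (2;(1,1,1,3)), (2;(1,1,2)), (2;(1,2)), (2;(1,2,2)), (2;(2)), (3;()), (3;(1)), (3;(1,1,1)), (4;(1)), (4;(1)), (4;(2)), (5;(1))]


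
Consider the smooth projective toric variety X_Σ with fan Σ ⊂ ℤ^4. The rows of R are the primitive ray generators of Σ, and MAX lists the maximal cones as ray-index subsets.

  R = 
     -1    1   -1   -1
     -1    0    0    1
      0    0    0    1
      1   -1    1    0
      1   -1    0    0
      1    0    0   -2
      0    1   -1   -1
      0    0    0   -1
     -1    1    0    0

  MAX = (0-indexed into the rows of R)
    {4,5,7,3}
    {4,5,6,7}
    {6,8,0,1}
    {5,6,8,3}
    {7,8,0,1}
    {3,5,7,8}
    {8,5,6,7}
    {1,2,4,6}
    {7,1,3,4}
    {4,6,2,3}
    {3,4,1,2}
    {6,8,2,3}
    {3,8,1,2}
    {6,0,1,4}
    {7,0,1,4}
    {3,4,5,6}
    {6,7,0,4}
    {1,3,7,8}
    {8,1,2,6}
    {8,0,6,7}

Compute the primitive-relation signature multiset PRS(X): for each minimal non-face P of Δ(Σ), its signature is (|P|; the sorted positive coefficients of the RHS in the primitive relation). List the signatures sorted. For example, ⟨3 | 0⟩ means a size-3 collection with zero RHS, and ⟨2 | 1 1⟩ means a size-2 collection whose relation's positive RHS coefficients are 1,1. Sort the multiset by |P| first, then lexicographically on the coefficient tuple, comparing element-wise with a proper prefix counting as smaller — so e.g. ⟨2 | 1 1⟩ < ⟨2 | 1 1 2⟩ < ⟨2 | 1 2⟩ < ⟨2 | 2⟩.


Δ(Σ) — 9 vertices, 10 min non-faces:

  P = {2,7}:  v_{2} + v_{7} = 0 ; sig = ⟨2 | 0⟩
  P = {4,8}:  v_{4} + v_{8} = 0 ; sig = ⟨2 | 0⟩
  P = {0,3}:  v_{0} + v_{3} = v_{7} ; sig = ⟨2 | 1⟩
  P = {1,5}:  v_{1} + v_{5} = v_{7} ; sig = ⟨2 | 1⟩
  P = {0,2}:  v_{0} + v_{2} = v_{1} + v_{6} ; sig = ⟨2 | 1 1⟩
  P = {2,5}:  v_{2} + v_{5} = v_{3} + v_{6} ; sig = ⟨2 | 1 1⟩
  P = {0,5}:  v_{0} + v_{5} = v_{6} + 2·v_{7} ; sig = ⟨2 | 1 2⟩
  P = {1,3,6}:  v_{1} + v_{3} + v_{6} = 0 ; sig = ⟨3 | 0⟩
  P = {1,6,7}:  v_{1} + v_{6} + v_{7} = v_{0} ; sig = ⟨3 | 1⟩
  P = {3,6,7}:  v_{3} + v_{6} + v_{7} = v_{5} ; sig = ⟨3 | 1⟩

so the primitive-relation signature multiset is
{ ⟨2 | 0⟩ ×2,  ⟨2 | 1⟩ ×2,  ⟨2 | 1 1⟩ ×2,  ⟨2 | 1 2⟩,  ⟨3 | 0⟩,  ⟨3 | 1⟩ ×2 }


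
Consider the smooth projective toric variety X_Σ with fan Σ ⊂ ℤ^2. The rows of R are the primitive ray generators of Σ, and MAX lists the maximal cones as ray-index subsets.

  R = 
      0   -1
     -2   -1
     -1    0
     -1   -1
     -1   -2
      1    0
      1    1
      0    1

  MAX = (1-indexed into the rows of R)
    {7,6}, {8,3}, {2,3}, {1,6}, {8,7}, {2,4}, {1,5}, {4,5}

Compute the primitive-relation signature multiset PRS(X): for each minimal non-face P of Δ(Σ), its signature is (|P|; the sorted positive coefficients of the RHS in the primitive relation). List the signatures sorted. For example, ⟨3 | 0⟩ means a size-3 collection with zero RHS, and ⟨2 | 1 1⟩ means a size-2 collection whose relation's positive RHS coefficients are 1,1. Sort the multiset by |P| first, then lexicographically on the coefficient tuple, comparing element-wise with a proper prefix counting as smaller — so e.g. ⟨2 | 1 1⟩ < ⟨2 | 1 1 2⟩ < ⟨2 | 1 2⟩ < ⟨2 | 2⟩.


Minimal non-faces — 20 found among 8 rays, 8 max cones:

  P={1,8}:  v_{1} + v_{8} = 0  so sig = ⟨2 | 0⟩
  P={3,6}:  v_{3} + v_{6} = 0  so sig = ⟨2 | 0⟩
  P={4,7}:  v_{4} + v_{7} = 0  so sig = ⟨2 | 0⟩
  P={1,3}:  v_{1} + v_{3} = v_{4}  so sig = ⟨2 | 1⟩
  P={1,4}:  v_{1} + v_{4} = v_{5}  so sig = ⟨2 | 1⟩
  P={1,7}:  v_{1} + v_{7} = v_{6}  so sig = ⟨2 | 1⟩
  P={2,6}:  v_{2} + v_{6} = v_{4}  so sig = ⟨2 | 1⟩
  P={2,7}:  v_{2} + v_{7} = v_{3}  so sig = ⟨2 | 1⟩
  P={3,4}:  v_{3} + v_{4} = v_{2}  so sig = ⟨2 | 1⟩
  P={3,7}:  v_{3} + v_{7} = v_{8}  so sig = ⟨2 | 1⟩
  P={4,6}:  v_{4} + v_{6} = v_{1}  so sig = ⟨2 | 1⟩
  P={4,8}:  v_{4} + v_{8} = v_{3}  so sig = ⟨2 | 1⟩
  P={5,7}:  v_{5} + v_{7} = v_{1}  so sig = ⟨2 | 1⟩
  P={5,8}:  v_{5} + v_{8} = v_{4}  so sig = ⟨2 | 1⟩
  P={6,8}:  v_{6} + v_{8} = v_{7}  so sig = ⟨2 | 1⟩
  P={1,2}:  v_{1} + v_{2} = 2·v_{4}  so sig = ⟨2 | 2⟩
  P={2,8}:  v_{2} + v_{8} = 2·v_{3}  so sig = ⟨2 | 2⟩
  P={3,5}:  v_{3} + v_{5} = 2·v_{4}  so sig = ⟨2 | 2⟩
  P={5,6}:  v_{5} + v_{6} = 2·v_{1}  so sig = ⟨2 | 2⟩
  P={2,5}:  v_{2} + v_{5} = 3·v_{4}  so sig = ⟨2 | 3⟩

Signatures (|P|; sorted positive RHS coefficients), sorted:
[⟨2 | 0⟩, ⟨2 | 0⟩, ⟨2 | 0⟩, ⟨2 | 1⟩, ⟨2 | 1⟩, ⟨2 | 1⟩, ⟨2 | 1⟩, ⟨2 | 1⟩, ⟨2 | 1⟩, ⟨2 | 1⟩, ⟨2 | 1⟩, ⟨2 | 1⟩, ⟨2 | 1⟩, ⟨2 | 1⟩, ⟨2 | 1⟩, ⟨2 | 2⟩, ⟨2 | 2⟩, ⟨2 | 2⟩, ⟨2 | 2⟩, ⟨2 | 3⟩]


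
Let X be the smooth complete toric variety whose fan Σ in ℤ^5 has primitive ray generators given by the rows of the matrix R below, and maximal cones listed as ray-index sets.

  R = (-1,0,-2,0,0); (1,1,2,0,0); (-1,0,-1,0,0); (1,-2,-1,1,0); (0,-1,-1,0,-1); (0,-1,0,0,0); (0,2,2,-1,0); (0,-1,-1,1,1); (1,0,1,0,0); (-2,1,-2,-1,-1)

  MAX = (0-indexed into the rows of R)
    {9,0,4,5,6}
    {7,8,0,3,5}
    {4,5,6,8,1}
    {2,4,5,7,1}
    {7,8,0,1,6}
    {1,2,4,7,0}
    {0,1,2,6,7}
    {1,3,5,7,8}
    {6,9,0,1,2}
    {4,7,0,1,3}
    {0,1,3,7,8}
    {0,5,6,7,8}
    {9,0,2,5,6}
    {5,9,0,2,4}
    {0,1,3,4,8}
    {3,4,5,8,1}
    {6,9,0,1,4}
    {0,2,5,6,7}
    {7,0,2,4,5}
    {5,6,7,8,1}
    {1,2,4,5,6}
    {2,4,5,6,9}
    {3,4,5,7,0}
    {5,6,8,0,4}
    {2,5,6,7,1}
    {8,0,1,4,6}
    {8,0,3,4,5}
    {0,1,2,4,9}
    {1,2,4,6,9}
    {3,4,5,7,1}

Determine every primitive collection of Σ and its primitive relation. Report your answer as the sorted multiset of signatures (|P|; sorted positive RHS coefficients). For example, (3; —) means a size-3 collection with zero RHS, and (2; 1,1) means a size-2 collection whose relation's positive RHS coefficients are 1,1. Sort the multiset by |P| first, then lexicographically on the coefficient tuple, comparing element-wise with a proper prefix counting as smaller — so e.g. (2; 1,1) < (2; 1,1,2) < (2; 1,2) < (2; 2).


Δ(Σ) — 10 vertices, 11 min non-faces:

  P = {2,8}:  v_{2} + v_{8} = 0  →  sig = (2; —)
  P = {3,6}:  v_{3} + v_{6} = v_{8}  →  sig = (2; 1)
  P = {2,3}:  v_{2} + v_{3} = v_{4} + v_{7}  →  sig = (2; 1,1)
  P = {3,9}:  v_{3} + v_{9} = v_{0} + v_{4}  →  sig = (2; 1,1)
  P = {7,9}:  v_{7} + v_{9} = v_{0} + v_{2}  →  sig = (2; 1,1)
  P = {8,9}:  v_{8} + v_{9} = v_{0} + v_{4} + v_{6}  →  sig = (2; 1,1,1)
  P = {0,1,5}:  v_{0} + v_{1} + v_{5} = 0  →  sig = (3; —)
  P = {4,6,7}:  v_{4} + v_{6} + v_{7} = 0  →  sig = (3; —)
  P = {4,7,8}:  v_{4} + v_{7} + v_{8} = v_{3}  →  sig = (3; 1)
  P = {1,5,9}:  v_{1} + v_{5} + v_{9} = v_{2} + v_{4} + v_{6}  →  sig = (3; 1,1,1)
  P = {0,2,4,6}:  v_{0} + v_{2} + v_{4} + v_{6} = v_{9}  →  sig = (4; 1)

so the primitive-relation signature multiset is
[(2; —), (2; 1), (2; 1,1), (2; 1,1), (2; 1,1), (2; 1,1,1), (3; —), (3; —), (3; 1), (3; 1,1,1), (4; 1)]


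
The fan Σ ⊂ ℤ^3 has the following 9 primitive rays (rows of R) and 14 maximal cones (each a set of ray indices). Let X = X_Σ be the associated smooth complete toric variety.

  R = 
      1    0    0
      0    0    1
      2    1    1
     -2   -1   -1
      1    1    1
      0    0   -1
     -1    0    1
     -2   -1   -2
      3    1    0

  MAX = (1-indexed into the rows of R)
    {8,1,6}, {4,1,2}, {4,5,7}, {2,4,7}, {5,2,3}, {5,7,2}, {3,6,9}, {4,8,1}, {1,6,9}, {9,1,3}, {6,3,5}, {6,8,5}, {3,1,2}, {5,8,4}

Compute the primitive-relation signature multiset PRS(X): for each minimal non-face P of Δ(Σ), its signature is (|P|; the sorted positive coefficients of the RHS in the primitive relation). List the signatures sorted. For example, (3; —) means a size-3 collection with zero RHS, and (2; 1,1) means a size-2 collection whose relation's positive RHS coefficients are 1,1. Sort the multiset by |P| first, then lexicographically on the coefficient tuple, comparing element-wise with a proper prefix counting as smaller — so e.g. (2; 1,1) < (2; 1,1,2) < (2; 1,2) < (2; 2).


Σ has 17 primitive collections:

  • {2,6}:  v_{2} + v_{6} = 0  so sig = (2; —)
  • {3,4}:  v_{3} + v_{4} = 0  so sig = (2; —)
  • {1,5}:  v_{1} + v_{5} = v_{3}  so sig = (2; 1)
  • {1,7}:  v_{1} + v_{7} = v_{2}  so sig = (2; 1)
  • {2,8}:  v_{2} + v_{8} = v_{4}  so sig = (2; 1)
  • {3,8}:  v_{3} + v_{8} = v_{6}  so sig = (2; 1)
  • {4,6}:  v_{4} + v_{6} = v_{8}  so sig = (2; 1)
  • {7,9}:  v_{7} + v_{9} = v_{3}  so sig = (2; 1)
  • {2,9}:  v_{2} + v_{9} = v_{1} + v_{3}  so sig = (2; 1,1)
  • {3,7}:  v_{3} + v_{7} = v_{2} + v_{5}  so sig = (2; 1,1)
  • {4,9}:  v_{4} + v_{9} = v_{1} + v_{6}  so sig = (2; 1,1)
  • {6,7}:  v_{6} + v_{7} = v_{4} + v_{5}  so sig = (2; 1,1)
  • {5,9}:  v_{5} + v_{9} = 2·v_{3} + v_{6}  so sig = (2; 1,2)
  • {7,8}:  v_{7} + v_{8} = 2·v_{4} + v_{5}  so sig = (2; 1,2)
  • {8,9}:  v_{8} + v_{9} = v_{1} + 2·v_{6}  so sig = (2; 1,2)
  • {1,3,6}:  v_{1} + v_{3} + v_{6} = v_{9}  so sig = (3; 1)
  • {2,4,5}:  v_{2} + v_{4} + v_{5} = v_{7}  so sig = (3; 1)

Hence PRS(X_Σ) =
[(2; —), (2; —), (2; 1), (2; 1), (2; 1), (2; 1), (2; 1), (2; 1), (2; 1,1), (2; 1,1), (2; 1,1), (2; 1,1), (2; 1,2), (2; 1,2), (2; 1,2), (3; 1), (3; 1)]


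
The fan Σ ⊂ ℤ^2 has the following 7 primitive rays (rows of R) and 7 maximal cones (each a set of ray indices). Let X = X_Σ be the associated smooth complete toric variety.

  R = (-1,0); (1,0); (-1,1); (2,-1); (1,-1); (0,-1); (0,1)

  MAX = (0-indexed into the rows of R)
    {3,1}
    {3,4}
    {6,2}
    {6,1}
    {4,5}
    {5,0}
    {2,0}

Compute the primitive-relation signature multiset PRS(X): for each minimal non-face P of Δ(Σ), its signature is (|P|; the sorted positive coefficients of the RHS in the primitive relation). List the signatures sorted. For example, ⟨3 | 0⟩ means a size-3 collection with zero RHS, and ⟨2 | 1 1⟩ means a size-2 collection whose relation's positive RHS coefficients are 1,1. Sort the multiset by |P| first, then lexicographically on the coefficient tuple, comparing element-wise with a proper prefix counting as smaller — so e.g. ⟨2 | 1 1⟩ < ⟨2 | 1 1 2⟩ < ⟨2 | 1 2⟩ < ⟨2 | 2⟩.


Σ has 14 primitive collections:

  P = {0,1}:  v_{0} + v_{1} = 0  ⟹  sig = ⟨2 | 0⟩
  P = {2,4}:  v_{2} + v_{4} = 0  ⟹  sig = ⟨2 | 0⟩
  P = {5,6}:  v_{5} + v_{6} = 0  ⟹  sig = ⟨2 | 0⟩
  P = {0,3}:  v_{0} + v_{3} = v_{4}  ⟹  sig = ⟨2 | 1⟩
  P = {0,4}:  v_{0} + v_{4} = v_{5}  ⟹  sig = ⟨2 | 1⟩
  P = {0,6}:  v_{0} + v_{6} = v_{2}  ⟹  sig = ⟨2 | 1⟩
  P = {1,2}:  v_{1} + v_{2} = v_{6}  ⟹  sig = ⟨2 | 1⟩
  P = {1,4}:  v_{1} + v_{4} = v_{3}  ⟹  sig = ⟨2 | 1⟩
  P = {1,5}:  v_{1} + v_{5} = v_{4}  ⟹  sig = ⟨2 | 1⟩
  P = {2,3}:  v_{2} + v_{3} = v_{1}  ⟹  sig = ⟨2 | 1⟩
  P = {2,5}:  v_{2} + v_{5} = v_{0}  ⟹  sig = ⟨2 | 1⟩
  P = {4,6}:  v_{4} + v_{6} = v_{1}  ⟹  sig = ⟨2 | 1⟩
  P = {3,5}:  v_{3} + v_{5} = 2·v_{4}  ⟹  sig = ⟨2 | 2⟩
  P = {3,6}:  v_{3} + v_{6} = 2·v_{1}  ⟹  sig = ⟨2 | 2⟩

Sorted signature multiset PRS(X):
{ ⟨2 | 0⟩ ×3,  ⟨2 | 1⟩ ×9,  ⟨2 | 2⟩ ×2 }


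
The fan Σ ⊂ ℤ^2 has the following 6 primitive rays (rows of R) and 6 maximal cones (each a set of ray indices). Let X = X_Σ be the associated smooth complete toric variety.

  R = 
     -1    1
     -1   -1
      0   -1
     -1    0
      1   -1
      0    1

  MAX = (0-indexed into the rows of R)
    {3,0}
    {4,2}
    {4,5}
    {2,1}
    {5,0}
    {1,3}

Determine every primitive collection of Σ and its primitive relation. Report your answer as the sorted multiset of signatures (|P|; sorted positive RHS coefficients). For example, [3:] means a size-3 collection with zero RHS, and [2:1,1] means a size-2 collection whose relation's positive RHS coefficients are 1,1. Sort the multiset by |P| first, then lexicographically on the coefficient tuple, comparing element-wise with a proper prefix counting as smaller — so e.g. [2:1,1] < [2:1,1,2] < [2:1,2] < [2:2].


|primitive collections| = 9. Relations:

  P = {0,4}:  v_{0} + v_{4} = 0  ⟹  sig = [2:]
  P = {2,5}:  v_{2} + v_{5} = 0  ⟹  sig = [2:]
  P = {0,2}:  v_{0} + v_{2} = v_{3}  ⟹  sig = [2:1]
  P = {1,5}:  v_{1} + v_{5} = v_{3}  ⟹  sig = [2:1]
  P = {2,3}:  v_{2} + v_{3} = v_{1}  ⟹  sig = [2:1]
  P = {3,4}:  v_{3} + v_{4} = v_{2}  ⟹  sig = [2:1]
  P = {3,5}:  v_{3} + v_{5} = v_{0}  ⟹  sig = [2:1]
  P = {0,1}:  v_{0} + v_{1} = 2·v_{3}  ⟹  sig = [2:2]
  P = {1,4}:  v_{1} + v_{4} = 2·v_{2}  ⟹  sig = [2:2]

Hence PRS(X_Σ) =
    [2:]
    [2:]
    [2:1]
    [2:1]
    [2:1]
    [2:1]
    [2:1]
    [2:2]
    [2:2]


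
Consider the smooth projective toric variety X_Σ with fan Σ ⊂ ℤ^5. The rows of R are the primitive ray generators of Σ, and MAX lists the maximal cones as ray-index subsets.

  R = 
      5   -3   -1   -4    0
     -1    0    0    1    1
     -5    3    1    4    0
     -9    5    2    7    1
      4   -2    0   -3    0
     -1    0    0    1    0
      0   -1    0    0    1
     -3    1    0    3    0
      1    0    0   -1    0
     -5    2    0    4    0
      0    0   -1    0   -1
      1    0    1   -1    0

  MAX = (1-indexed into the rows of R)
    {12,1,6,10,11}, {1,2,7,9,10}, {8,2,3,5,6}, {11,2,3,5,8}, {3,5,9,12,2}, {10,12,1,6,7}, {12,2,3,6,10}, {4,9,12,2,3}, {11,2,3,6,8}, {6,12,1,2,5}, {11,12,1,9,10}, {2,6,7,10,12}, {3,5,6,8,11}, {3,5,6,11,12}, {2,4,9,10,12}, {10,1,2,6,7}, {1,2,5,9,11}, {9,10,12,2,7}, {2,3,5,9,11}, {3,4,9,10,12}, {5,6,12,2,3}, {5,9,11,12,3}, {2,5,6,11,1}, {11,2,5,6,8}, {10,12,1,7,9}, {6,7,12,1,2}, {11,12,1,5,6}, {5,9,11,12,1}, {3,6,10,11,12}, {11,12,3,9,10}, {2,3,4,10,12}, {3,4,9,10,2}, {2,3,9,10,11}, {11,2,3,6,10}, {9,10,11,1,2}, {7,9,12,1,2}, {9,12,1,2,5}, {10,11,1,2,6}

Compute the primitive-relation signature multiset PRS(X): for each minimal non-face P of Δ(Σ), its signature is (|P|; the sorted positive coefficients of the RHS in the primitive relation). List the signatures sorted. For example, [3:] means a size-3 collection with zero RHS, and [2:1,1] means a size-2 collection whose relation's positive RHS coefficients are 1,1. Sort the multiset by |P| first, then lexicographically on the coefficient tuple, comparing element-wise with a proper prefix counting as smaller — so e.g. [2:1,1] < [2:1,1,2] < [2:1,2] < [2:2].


The 21 primitive collections of Σ (r=12, n=5):

  {1,3}:  v_{1} + v_{3} = 0  so sig = [2:]
  {6,9}:  v_{6} + v_{9} = 0  so sig = [2:]
  {5,10}:  v_{5} + v_{10} = v_{6}  so sig = [2:1]
  {7,11}:  v_{7} + v_{11} = v_{1} + v_{10}  so sig = [2:1,1]
  {3,7}:  v_{3} + v_{7} = v_{2} + v_{10} + v_{12}  so sig = [2:1,1,1]
  {4,5}:  v_{4} + v_{5} = v_{2} + v_{3} + v_{12}  so sig = [2:1,1,1]
  {4,11}:  v_{4} + v_{11} = v_{3} + v_{9} + v_{10}  so sig = [2:1,1,1]
  {8,12}:  v_{8} + v_{12} = v_{3} + v_{5} + v_{6}  so sig = [2:1,1,1]
  {1,4}:  v_{1} + v_{4} = v_{2} + v_{9} + v_{10} + v_{12}  so sig = [2:1,1,1,1]
  {1,8}:  v_{1} + v_{8} = v_{2} + v_{5} + v_{6} + v_{11}  so sig = [2:1,1,1,1]
  {4,6}:  v_{4} + v_{6} = v_{2} + v_{3} + v_{10} + v_{12}  so sig = [2:1,1,1,1]
  {5,7}:  v_{5} + v_{7} = v_{1} + v_{2} + v_{6} + v_{12}  so sig = [2:1,1,1,1]
  {8,9}:  v_{8} + v_{9} = v_{2} + v_{3} + v_{5} + v_{11}  so sig = [2:1,1,1,1]
  {8,10}:  v_{8} + v_{10} = v_{2} + v_{3} + 2·v_{6} + v_{11}  so sig = [2:1,1,1,2]
  {4,8}:  v_{4} + v_{8} = v_{2} + 2·v_{3} + v_{6}  so sig = [2:1,1,2]
  {7,8}:  v_{7} + v_{8} = v_{2} + 2·v_{6}  so sig = [2:1,2]
  {4,7}:  v_{4} + v_{7} = 2·v_{2} + v_{9} + 2·v_{10} + 2·v_{12}  so sig = [2:1,2,2,2]
  {2,11,12}:  v_{2} + v_{11} + v_{12} = 0  so sig = [3:]
  {1,2,10,12}:  v_{1} + v_{2} + v_{10} + v_{12} = v_{7}  so sig = [4:1]
  {2,3,5,6,11}:  v_{2} + v_{3} + v_{5} + v_{6} + v_{11} = v_{8}  so sig = [5:1]
  {2,3,9,10,12}:  v_{2} + v_{3} + v_{9} + v_{10} + v_{12} = v_{4}  so sig = [5:1]

so the primitive-relation signature multiset is
    [2:]
    [2:]
    [2:1]
    [2:1,1]
    [2:1,1,1]
    [2:1,1,1]
    [2:1,1,1]
    [2:1,1,1]
    [2:1,1,1,1]
    [2:1,1,1,1]
    [2:1,1,1,1]
    [2:1,1,1,1]
    [2:1,1,1,1]
    [2:1,1,1,2]
    [2:1,1,2]
    [2:1,2]
    [2:1,2,2,2]
    [3:]
    [4:1]
    [5:1]
    [5:1]


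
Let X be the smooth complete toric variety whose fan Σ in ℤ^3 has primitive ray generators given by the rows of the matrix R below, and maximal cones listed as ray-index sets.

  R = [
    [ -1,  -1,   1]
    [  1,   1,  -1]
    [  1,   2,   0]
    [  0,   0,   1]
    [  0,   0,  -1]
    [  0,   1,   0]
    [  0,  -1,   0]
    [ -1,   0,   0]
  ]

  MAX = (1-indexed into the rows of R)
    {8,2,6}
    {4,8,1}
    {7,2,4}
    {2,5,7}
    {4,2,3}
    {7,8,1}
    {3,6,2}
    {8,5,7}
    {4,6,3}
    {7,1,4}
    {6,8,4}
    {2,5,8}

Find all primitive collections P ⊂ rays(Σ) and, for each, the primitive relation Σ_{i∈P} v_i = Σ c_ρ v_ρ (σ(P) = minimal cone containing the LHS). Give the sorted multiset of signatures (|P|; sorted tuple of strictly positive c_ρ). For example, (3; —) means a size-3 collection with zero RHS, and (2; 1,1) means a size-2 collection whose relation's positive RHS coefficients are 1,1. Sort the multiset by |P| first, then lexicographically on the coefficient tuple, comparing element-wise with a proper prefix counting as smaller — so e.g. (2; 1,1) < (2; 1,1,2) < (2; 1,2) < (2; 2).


The 14 primitive collections of Σ (r=8, n=3):

  P = {1,2}:  v_{1} + v_{2} = 0 ; sig = (2; —)
  P = {4,5}:  v_{4} + v_{5} = 0 ; sig = (2; —)
  P = {6,7}:  v_{6} + v_{7} = 0 ; sig = (2; —)
  P = {1,3}:  v_{1} + v_{3} = v_{4} + v_{6} ; sig = (2; 1,1)
  P = {1,5}:  v_{1} + v_{5} = v_{7} + v_{8} ; sig = (2; 1,1)
  P = {1,6}:  v_{1} + v_{6} = v_{4} + v_{8} ; sig = (2; 1,1)
  P = {3,5}:  v_{3} + v_{5} = v_{2} + v_{6} ; sig = (2; 1,1)
  P = {3,7}:  v_{3} + v_{7} = v_{2} + v_{4} ; sig = (2; 1,1)
  P = {5,6}:  v_{5} + v_{6} = v_{2} + v_{8} ; sig = (2; 1,1)
  P = {3,8}:  v_{3} + v_{8} = 2·v_{6} ; sig = (2; 2)
  P = {2,4,6}:  v_{2} + v_{4} + v_{6} = v_{3} ; sig = (3; 1)
  P = {2,4,8}:  v_{2} + v_{4} + v_{8} = v_{6} ; sig = (3; 1)
  P = {2,7,8}:  v_{2} + v_{7} + v_{8} = v_{5} ; sig = (3; 1)
  P = {4,7,8}:  v_{4} + v_{7} + v_{8} = v_{1} ; sig = (3; 1)

so the primitive-relation signature multiset is
    |P|=2: 10 collections, coeffs (), (), (), (1,1), (1,1), (1,1), (1,1), (1,1), (1,1), (2)
    |P|=3: 4 collections, coeffs (1), (1), (1), (1)


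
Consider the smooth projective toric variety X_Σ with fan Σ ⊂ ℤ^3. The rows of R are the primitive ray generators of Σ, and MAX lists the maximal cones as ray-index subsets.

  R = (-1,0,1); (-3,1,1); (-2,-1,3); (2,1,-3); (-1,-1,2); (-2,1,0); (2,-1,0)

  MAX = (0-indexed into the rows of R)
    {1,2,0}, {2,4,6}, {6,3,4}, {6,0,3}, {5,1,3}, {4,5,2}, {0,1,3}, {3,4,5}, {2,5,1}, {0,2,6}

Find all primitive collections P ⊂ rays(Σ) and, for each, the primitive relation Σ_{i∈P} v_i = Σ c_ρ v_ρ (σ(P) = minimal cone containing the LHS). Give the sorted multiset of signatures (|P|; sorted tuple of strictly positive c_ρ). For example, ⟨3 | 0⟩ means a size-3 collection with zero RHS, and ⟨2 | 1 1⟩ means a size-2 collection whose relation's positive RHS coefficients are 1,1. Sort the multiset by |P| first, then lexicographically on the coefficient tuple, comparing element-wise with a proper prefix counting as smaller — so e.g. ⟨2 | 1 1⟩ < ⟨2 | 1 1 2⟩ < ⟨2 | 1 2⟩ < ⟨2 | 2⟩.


6 minimal non-faces of Δ(Σ) (on 7 rays):

  P={2,3}:  v_{2} + v_{3} = 0 ; sig = ⟨2 | 0⟩
  P={5,6}:  v_{5} + v_{6} = 0 ; sig = ⟨2 | 0⟩
  P={0,4}:  v_{0} + v_{4} = v_{2} ; sig = ⟨2 | 1⟩
  P={0,5}:  v_{0} + v_{5} = v_{1} ; sig = ⟨2 | 1⟩
  P={1,6}:  v_{1} + v_{6} = v_{0} ; sig = ⟨2 | 1⟩
  P={1,4}:  v_{1} + v_{4} = v_{2} + v_{5} ; sig = ⟨2 | 1 1⟩

Sorted signature multiset PRS(X):
[⟨2 | 0⟩, ⟨2 | 0⟩, ⟨2 | 1⟩, ⟨2 | 1⟩, ⟨2 | 1⟩, ⟨2 | 1 1⟩]


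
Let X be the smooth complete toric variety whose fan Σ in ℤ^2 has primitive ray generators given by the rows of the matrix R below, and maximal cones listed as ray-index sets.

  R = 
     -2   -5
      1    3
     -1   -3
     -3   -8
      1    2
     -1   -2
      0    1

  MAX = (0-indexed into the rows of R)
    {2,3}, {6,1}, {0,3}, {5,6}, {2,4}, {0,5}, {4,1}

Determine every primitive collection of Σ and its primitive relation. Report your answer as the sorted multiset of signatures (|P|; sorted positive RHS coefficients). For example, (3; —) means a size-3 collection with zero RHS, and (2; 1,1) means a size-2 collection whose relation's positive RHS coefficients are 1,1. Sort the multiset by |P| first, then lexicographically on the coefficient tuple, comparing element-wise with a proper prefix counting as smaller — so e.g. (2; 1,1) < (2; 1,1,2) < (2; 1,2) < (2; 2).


Δ(Σ) — 7 vertices, 14 min non-faces:

  P={1,2}:  v_{1} + v_{2} = 0  ⇒ sig = (2; —)
  P={4,5}:  v_{4} + v_{5} = 0  ⇒ sig = (2; —)
  P={0,1}:  v_{0} + v_{1} = v_{5}  ⇒ sig = (2; 1)
  P={0,2}:  v_{0} + v_{2} = v_{3}  ⇒ sig = (2; 1)
  P={0,4}:  v_{0} + v_{4} = v_{2}  ⇒ sig = (2; 1)
  P={1,3}:  v_{1} + v_{3} = v_{0}  ⇒ sig = (2; 1)
  P={1,5}:  v_{1} + v_{5} = v_{6}  ⇒ sig = (2; 1)
  P={2,5}:  v_{2} + v_{5} = v_{0}  ⇒ sig = (2; 1)
  P={2,6}:  v_{2} + v_{6} = v_{5}  ⇒ sig = (2; 1)
  P={4,6}:  v_{4} + v_{6} = v_{1}  ⇒ sig = (2; 1)
  P={3,6}:  v_{3} + v_{6} = v_{0} + v_{5}  ⇒ sig = (2; 1,1)
  P={0,6}:  v_{0} + v_{6} = 2·v_{5}  ⇒ sig = (2; 2)
  P={3,4}:  v_{3} + v_{4} = 2·v_{2}  ⇒ sig = (2; 2)
  P={3,5}:  v_{3} + v_{5} = 2·v_{0}  ⇒ sig = (2; 2)

Sorted signature multiset PRS(X):
    (2; —)
    (2; —)
    (2; 1)
    (2; 1)
    (2; 1)
    (2; 1)
    (2; 1)
    (2; 1)
    (2; 1)
    (2; 1)
    (2; 1,1)
    (2; 2)
    (2; 2)
    (2; 2)


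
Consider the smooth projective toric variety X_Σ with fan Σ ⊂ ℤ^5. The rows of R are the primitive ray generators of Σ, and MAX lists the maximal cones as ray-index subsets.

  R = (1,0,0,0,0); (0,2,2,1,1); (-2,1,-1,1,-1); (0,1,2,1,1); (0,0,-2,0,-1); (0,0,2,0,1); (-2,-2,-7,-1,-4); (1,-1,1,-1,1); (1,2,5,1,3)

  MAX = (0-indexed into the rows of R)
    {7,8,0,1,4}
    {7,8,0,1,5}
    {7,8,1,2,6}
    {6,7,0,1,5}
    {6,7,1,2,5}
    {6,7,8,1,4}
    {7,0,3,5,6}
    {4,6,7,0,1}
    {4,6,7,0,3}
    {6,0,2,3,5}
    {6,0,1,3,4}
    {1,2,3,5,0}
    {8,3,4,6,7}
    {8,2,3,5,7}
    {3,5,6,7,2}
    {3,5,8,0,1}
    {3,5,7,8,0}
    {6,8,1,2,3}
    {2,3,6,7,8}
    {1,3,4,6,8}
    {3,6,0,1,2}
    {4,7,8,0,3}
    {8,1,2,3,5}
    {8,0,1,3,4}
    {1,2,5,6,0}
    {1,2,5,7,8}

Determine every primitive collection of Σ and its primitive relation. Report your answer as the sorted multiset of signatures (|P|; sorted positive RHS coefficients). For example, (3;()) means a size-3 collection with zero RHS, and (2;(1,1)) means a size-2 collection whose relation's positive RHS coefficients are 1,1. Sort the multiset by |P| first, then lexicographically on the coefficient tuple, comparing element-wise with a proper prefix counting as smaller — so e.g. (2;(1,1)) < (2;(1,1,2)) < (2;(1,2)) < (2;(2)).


8 minimal non-faces of Δ(Σ) (on 9 rays):

  • {4,5}:  v_{4} + v_{5} = 0 ; sig = (2;())
  • {2,4}:  v_{2} + v_{4} = v_{1} + v_{3} + v_{6} ; sig = (2;(1,1,1))
  • {0,2,7}:  v_{0} + v_{2} + v_{7} = 0 ; sig = (3;())
  • {0,6,8}:  v_{0} + v_{6} + v_{8} = v_{4} ; sig = (3;(1))
  • {1,3,7}:  v_{1} + v_{3} + v_{7} = v_{8} ; sig = (3;(1))
  • {0,2,8}:  v_{0} + v_{2} + v_{8} = v_{1} + v_{3} ; sig = (3;(1,1))
  • {5,6,8}:  v_{5} + v_{6} + v_{8} = v_{2} + v_{7} ; sig = (3;(1,1))
  • {1,3,5,6}:  v_{1} + v_{3} + v_{5} + v_{6} = v_{2} ; sig = (4;(1))

Hence PRS(X_Σ) =
    |P|=2: 2 collections, coeffs (), (1,1,1)
    |P|=3: 5 collections, coeffs (), (1), (1), (1,1), (1,1)
    |P|=4: 1 collection, coeffs (1)


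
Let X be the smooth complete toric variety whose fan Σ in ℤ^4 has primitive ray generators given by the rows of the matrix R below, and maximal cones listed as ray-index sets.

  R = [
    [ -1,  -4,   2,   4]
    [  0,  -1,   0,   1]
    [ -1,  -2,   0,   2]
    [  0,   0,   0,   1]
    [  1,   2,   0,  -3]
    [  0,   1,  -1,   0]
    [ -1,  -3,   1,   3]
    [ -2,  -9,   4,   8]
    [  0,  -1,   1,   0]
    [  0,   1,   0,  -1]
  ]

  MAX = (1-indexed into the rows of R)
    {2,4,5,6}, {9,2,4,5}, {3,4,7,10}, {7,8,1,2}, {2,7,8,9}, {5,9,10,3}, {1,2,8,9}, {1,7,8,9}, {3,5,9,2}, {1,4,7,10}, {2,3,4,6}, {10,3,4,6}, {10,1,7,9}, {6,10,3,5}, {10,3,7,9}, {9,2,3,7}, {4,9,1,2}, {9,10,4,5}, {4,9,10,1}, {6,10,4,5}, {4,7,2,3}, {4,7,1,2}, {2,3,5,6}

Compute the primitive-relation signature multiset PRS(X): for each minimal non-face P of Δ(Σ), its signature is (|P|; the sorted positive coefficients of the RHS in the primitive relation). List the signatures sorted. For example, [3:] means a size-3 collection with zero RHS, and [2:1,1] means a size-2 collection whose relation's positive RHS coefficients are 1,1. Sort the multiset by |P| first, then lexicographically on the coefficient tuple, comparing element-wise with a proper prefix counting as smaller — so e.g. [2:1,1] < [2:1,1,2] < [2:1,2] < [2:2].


Primitive collections (16):

  P = {2,10}:  v_{2} + v_{10} = 0  ⟹  sig = [2:]
  P = {6,9}:  v_{6} + v_{9} = 0  ⟹  sig = [2:]
  P = {5,7}:  v_{5} + v_{7} = v_{9}  ⟹  sig = [2:1]
  P = {1,6}:  v_{1} + v_{6} = v_{4} + v_{7}  ⟹  sig = [2:1,1]
  P = {6,7}:  v_{6} + v_{7} = v_{3} + v_{4}  ⟹  sig = [2:1,1]
  P = {6,8}:  v_{6} + v_{8} = v_{1} + v_{2} + v_{7}  ⟹  sig = [2:1,1,1]
  P = {8,10}:  v_{8} + v_{10} = v_{1} + v_{7} + v_{9}  ⟹  sig = [2:1,1,1]
  P = {5,8}:  v_{5} + v_{8} = v_{1} + v_{2} + 2·v_{9}  ⟹  sig = [2:1,1,2]
  P = {3,8}:  v_{3} + v_{8} = v_{2} + 3·v_{7} + v_{9}  ⟹  sig = [2:1,1,3]
  P = {1,5}:  v_{1} + v_{5} = v_{4} + 2·v_{9}  ⟹  sig = [2:1,2]
  P = {4,8}:  v_{4} + v_{8} = 2·v_{1} + v_{2}  ⟹  sig = [2:1,2]
  P = {1,3}:  v_{1} + v_{3} = 2·v_{7}  ⟹  sig = [2:2]
  P = {3,4,5}:  v_{3} + v_{4} + v_{5} = 0  ⟹  sig = [3:]
  P = {3,4,9}:  v_{3} + v_{4} + v_{9} = v_{7}  ⟹  sig = [3:1]
  P = {4,7,9}:  v_{4} + v_{7} + v_{9} = v_{1}  ⟹  sig = [3:1]
  P = {1,2,7,9}:  v_{1} + v_{2} + v_{7} + v_{9} = v_{8}  ⟹  sig = [4:1]

Signatures (|P|; sorted positive RHS coefficients), sorted:
    [2:]
    [2:]
    [2:1]
    [2:1,1]
    [2:1,1]
    [2:1,1,1]
    [2:1,1,1]
    [2:1,1,2]
    [2:1,1,3]
    [2:1,2]
    [2:1,2]
    [2:2]
    [3:]
    [3:1]
    [3:1]
    [4:1]


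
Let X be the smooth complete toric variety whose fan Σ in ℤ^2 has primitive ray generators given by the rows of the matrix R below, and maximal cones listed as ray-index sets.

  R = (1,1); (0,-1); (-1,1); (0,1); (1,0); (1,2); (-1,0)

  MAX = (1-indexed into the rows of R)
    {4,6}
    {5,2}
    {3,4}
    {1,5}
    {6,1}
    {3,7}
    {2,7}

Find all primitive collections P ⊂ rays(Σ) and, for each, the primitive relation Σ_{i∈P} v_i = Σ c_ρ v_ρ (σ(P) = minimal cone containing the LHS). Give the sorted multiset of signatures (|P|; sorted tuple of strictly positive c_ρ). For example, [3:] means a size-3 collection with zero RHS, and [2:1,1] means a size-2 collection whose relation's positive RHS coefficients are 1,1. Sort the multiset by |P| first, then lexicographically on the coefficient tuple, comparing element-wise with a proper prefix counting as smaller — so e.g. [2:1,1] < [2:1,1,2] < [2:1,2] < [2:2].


Σ has 14 primitive collections:

  P={2,4}:  v_{2} + v_{4} = 0  ⟹  sig = [2:]
  P={5,7}:  v_{5} + v_{7} = 0  ⟹  sig = [2:]
  P={1,2}:  v_{1} + v_{2} = v_{5}  ⟹  sig = [2:1]
  P={1,4}:  v_{1} + v_{4} = v_{6}  ⟹  sig = [2:1]
  P={1,7}:  v_{1} + v_{7} = v_{4}  ⟹  sig = [2:1]
  P={2,3}:  v_{2} + v_{3} = v_{7}  ⟹  sig = [2:1]
  P={2,6}:  v_{2} + v_{6} = v_{1}  ⟹  sig = [2:1]
  P={3,5}:  v_{3} + v_{5} = v_{4}  ⟹  sig = [2:1]
  P={4,5}:  v_{4} + v_{5} = v_{1}  ⟹  sig = [2:1]
  P={4,7}:  v_{4} + v_{7} = v_{3}  ⟹  sig = [2:1]
  P={1,3}:  v_{1} + v_{3} = 2·v_{4}  ⟹  sig = [2:2]
  P={5,6}:  v_{5} + v_{6} = 2·v_{1}  ⟹  sig = [2:2]
  P={6,7}:  v_{6} + v_{7} = 2·v_{4}  ⟹  sig = [2:2]
  P={3,6}:  v_{3} + v_{6} = 3·v_{4}  ⟹  sig = [2:3]

so the primitive-relation signature multiset is
    [2:]
    [2:]
    [2:1]
    [2:1]
    [2:1]
    [2:1]
    [2:1]
    [2:1]
    [2:1]
    [2:1]
    [2:2]
    [2:2]
    [2:2]
    [2:3]
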